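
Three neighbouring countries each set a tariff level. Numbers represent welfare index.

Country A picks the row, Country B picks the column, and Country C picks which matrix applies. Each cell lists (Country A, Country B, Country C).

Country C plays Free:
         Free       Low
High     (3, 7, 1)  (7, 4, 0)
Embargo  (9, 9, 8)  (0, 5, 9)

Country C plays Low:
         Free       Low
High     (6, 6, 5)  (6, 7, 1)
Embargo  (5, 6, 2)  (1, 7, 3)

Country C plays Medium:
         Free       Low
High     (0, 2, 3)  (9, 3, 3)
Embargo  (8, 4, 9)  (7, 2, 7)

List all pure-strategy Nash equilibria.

Pure-strategy Nash equilibria: (High, Low, Medium) and (Embargo, Free, Medium)

(High, Free, Free): Country A can switch to Embargo (3 → 9). Not NE.
(High, Free, Low): Country B can switch to Low (6 → 7). Not NE.
(High, Free, Medium): Country A can switch to Embargo (0 → 8). Not NE.
(High, Low, Free): Country B can switch to Free (4 → 7). Not NE.
(High, Low, Low): Country C can switch to Medium (1 → 3). Not NE.
(High, Low, Medium): Country A gets 9, best alternative 7; Country B gets 3, best alternative 2; Country C gets 3, best alternative 1. No profitable deviation — NE.
(Embargo, Free, Free): Country C can switch to Medium (8 → 9). Not NE.
(Embargo, Free, Low): Country A can switch to High (5 → 6). Not NE.
(Embargo, Free, Medium): Country A gets 8, best alternative 0; Country B gets 4, best alternative 2; Country C gets 9, best alternative 8. No profitable deviation — NE.
(Embargo, Low, Free): Country A can switch to High (0 → 7). Not NE.
(Embargo, Low, Low): Country A can switch to High (1 → 6). Not NE.
(Embargo, Low, Medium): Country A can switch to High (7 → 9). Not NE.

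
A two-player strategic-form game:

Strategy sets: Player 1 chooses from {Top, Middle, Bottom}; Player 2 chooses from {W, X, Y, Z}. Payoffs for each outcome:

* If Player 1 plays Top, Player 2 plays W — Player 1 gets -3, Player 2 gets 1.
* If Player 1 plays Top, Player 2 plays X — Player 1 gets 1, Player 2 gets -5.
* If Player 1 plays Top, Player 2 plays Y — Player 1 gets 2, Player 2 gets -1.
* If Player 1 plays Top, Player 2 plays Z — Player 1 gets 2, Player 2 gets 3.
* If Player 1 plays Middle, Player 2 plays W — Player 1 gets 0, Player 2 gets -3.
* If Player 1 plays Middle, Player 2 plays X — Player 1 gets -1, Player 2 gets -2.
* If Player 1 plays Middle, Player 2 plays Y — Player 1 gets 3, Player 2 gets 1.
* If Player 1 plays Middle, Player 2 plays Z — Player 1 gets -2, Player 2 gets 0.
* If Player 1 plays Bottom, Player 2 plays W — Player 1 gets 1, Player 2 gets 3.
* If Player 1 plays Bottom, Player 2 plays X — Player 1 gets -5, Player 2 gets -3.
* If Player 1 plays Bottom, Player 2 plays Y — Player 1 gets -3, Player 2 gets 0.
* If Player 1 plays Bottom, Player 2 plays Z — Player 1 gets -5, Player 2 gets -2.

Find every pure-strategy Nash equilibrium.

Check each profile: it is a Nash equilibrium iff no player can strictly gain by switching unilaterally.
(Top, W): Player 1 can switch to Middle (-3 → 0). Not NE.
(Top, X): Player 2 can switch to W (-5 → 1). Not NE.
(Top, Y): Player 1 can switch to Middle (2 → 3). Not NE.
(Top, Z): Player 1 gets 2, best alternative -2; Player 2 gets 3, best alternative 1. No profitable deviation — NE.
(Middle, W): Player 1 can switch to Bottom (0 → 1). Not NE.
(Middle, X): Player 1 can switch to Top (-1 → 1). Not NE.
(Middle, Y): Player 1 gets 3, best alternative 2; Player 2 gets 1, best alternative 0. No profitable deviation — NE.
(Middle, Z): Player 1 can switch to Top (-2 → 2). Not NE.
(Bottom, W): Player 1 gets 1, best alternative 0; Player 2 gets 3, best alternative 0. No profitable deviation — NE.
(Bottom, X): Player 1 can switch to Top (-5 → 1). Not NE.
(Bottom, Y): Player 1 can switch to Top (-3 → 2). Not NE.
(The remaining 1 profile has a profitable deviation by the same check.)

(Top, Z), (Middle, Y), (Bottom, W)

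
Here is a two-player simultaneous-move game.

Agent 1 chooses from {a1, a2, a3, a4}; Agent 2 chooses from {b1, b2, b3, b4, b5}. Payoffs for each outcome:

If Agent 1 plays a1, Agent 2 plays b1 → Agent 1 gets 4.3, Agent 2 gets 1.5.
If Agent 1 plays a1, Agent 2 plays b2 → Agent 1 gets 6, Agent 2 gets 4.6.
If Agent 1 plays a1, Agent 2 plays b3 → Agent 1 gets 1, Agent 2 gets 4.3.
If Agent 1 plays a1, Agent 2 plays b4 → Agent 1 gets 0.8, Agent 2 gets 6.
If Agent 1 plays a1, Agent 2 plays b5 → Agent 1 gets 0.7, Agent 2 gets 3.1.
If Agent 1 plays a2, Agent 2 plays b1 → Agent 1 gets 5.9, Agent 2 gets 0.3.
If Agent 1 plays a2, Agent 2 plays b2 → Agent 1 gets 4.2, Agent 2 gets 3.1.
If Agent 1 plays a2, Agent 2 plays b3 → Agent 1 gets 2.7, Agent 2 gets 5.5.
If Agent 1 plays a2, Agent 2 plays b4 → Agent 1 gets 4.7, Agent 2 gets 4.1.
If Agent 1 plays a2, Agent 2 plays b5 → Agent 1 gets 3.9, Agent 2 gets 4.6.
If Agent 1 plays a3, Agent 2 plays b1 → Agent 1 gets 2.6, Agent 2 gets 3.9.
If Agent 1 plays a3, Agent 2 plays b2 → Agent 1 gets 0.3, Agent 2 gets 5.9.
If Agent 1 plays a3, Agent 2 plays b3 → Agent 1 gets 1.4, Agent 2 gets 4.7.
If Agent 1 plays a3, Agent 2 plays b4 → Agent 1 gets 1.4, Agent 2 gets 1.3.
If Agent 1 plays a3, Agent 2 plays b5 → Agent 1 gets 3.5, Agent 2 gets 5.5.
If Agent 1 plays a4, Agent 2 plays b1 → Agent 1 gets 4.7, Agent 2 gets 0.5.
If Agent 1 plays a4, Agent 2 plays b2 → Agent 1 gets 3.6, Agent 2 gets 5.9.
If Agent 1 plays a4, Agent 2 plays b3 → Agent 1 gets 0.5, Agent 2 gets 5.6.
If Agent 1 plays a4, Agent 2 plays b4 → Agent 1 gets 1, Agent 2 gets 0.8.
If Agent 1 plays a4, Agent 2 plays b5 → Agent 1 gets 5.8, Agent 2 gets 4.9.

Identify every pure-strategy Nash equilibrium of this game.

(a1, b1): Agent 1 can switch to a2 (4.3 → 5.9). Not NE.
(a1, b2): Agent 2 can switch to b4 (4.6 → 6). Not NE.
(a1, b3): Agent 1 can switch to a2 (1 → 2.7). Not NE.
(a1, b4): Agent 1 can switch to a2 (0.8 → 4.7). Not NE.
(a1, b5): Agent 1 can switch to a2 (0.7 → 3.9). Not NE.
(a2, b1): Agent 2 can switch to b2 (0.3 → 3.1). Not NE.
(a2, b2): Agent 1 can switch to a1 (4.2 → 6). Not NE.
(a2, b3): Agent 1 gets 2.7, best alternative 1.4; Agent 2 gets 5.5, best alternative 4.6. No profitable deviation — NE.
(a2, b4): Agent 2 can switch to b3 (4.1 → 5.5). Not NE.
(a2, b5): Agent 1 can switch to a4 (3.9 → 5.8). Not NE.
(a3, b1): Agent 1 can switch to a1 (2.6 → 4.3). Not NE.
(The remaining 9 profiles each have a profitable deviation by the same check.)

Pure NE: (a2, b3)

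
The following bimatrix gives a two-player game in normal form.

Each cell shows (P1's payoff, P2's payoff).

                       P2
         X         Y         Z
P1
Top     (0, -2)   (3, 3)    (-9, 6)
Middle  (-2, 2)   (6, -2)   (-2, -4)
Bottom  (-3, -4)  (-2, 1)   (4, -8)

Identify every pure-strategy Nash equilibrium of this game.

P1 against X: payoffs 0, -2, -3 → best response Top.
P1 against Y: payoffs 3, 6, -2 → best response Middle.
P1 against Z: payoffs -9, -2, 4 → best response Bottom.
P2 against Top: payoffs -2, 3, 6 → best response Z.
P2 against Middle: payoffs 2, -2, -4 → best response X.
P2 against Bottom: payoffs -4, 1, -8 → best response Y.
No profile is a mutual best response for all players.

none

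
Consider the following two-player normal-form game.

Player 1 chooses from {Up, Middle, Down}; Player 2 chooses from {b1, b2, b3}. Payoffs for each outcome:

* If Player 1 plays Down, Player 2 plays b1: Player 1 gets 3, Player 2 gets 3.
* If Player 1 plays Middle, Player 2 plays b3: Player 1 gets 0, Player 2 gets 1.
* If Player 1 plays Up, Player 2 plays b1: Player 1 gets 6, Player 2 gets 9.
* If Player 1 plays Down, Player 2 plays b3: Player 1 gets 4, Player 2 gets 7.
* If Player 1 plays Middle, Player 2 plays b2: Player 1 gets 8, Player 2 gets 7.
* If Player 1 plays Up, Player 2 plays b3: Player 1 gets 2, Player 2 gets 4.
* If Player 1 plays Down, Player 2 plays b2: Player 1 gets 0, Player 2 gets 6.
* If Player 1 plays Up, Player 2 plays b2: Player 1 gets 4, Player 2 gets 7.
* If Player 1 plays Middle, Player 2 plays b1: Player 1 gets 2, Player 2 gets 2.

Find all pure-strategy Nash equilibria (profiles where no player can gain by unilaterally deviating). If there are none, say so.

The pure Nash equilibria are (Up, b1) and (Middle, b2) and (Down, b3).

For each player, find the best response to each opponent profile; mutual best responses are the pure NE.
Player 1 against b1: payoffs 6, 2, 3 → best response Up.
Player 1 against b2: payoffs 4, 8, 0 → best response Middle.
Player 1 against b3: payoffs 2, 0, 4 → best response Down.
Player 2 against Up: payoffs 9, 7, 4 → best response b1.
Player 2 against Middle: payoffs 2, 7, 1 → best response b2.
Player 2 against Down: payoffs 3, 6, 7 → best response b3.
Mutual best responses: (Up, b1); (Middle, b2); (Down, b3).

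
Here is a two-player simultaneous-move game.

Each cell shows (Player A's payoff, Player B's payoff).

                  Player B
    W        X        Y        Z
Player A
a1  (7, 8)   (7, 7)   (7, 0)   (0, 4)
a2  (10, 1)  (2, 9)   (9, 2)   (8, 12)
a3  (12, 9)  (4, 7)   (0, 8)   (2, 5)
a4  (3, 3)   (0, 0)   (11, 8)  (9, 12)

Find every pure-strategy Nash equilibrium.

(a1, W): Player A can switch to a2 (7 → 10). Not NE.
(a1, X): Player B can switch to W (7 → 8). Not NE.
(a1, Y): Player A can switch to a2 (7 → 9). Not NE.
(a1, Z): Player A can switch to a2 (0 → 8). Not NE.
(a2, W): Player A can switch to a3 (10 → 12). Not NE.
(a2, X): Player A can switch to a1 (2 → 7). Not NE.
(a3, W): Player A gets 12, best alternative 10; Player B gets 9, best alternative 8. No profitable deviation — NE.
(a4, Z): Player A gets 9, best alternative 8; Player B gets 12, best alternative 8. No profitable deviation — NE.
(The remaining 8 profiles each have a profitable deviation by the same check.)

(a3, W); (a4, Z)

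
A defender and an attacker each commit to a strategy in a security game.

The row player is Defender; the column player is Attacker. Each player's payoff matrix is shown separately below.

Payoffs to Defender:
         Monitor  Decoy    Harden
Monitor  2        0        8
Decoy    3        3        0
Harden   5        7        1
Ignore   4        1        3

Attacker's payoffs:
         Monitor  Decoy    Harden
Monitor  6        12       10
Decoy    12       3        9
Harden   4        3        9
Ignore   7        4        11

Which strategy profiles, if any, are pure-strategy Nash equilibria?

There is no pure-strategy Nash equilibrium.

(Monitor, Monitor): Defender can switch to Decoy (2 → 3). Not NE.
(Monitor, Decoy): Defender can switch to Decoy (0 → 3). Not NE.
(Monitor, Harden): Attacker can switch to Decoy (10 → 12). Not NE.
(Decoy, Monitor): Defender can switch to Harden (3 → 5). Not NE.
(Decoy, Decoy): Defender can switch to Harden (3 → 7). Not NE.
(Decoy, Harden): Defender can switch to Monitor (0 → 8). Not NE.
(Harden, Monitor): Attacker can switch to Harden (4 → 9). Not NE.
(Harden, Decoy): Attacker can switch to Monitor (3 → 4). Not NE.
(Harden, Harden): Defender can switch to Monitor (1 → 8). Not NE.
(Ignore, Monitor): Defender can switch to Harden (4 → 5). Not NE.
(Ignore, Decoy): Defender can switch to Decoy (1 → 3). Not NE.
(Ignore, Harden): Defender can switch to Monitor (3 → 8). Not NE.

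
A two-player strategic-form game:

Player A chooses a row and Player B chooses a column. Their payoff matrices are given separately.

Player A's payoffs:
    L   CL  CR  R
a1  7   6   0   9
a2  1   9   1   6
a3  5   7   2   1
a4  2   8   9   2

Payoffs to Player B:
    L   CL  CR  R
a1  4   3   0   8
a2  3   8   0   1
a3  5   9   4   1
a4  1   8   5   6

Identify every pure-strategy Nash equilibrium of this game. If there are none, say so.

The pure Nash equilibria are (a1, R) and (a2, CL).

Player A against L: payoffs 7, 1, 5, 2 → best response a1.
Player A against CL: payoffs 6, 9, 7, 8 → best response a2.
Player A against CR: payoffs 0, 1, 2, 9 → best response a4.
Player A against R: payoffs 9, 6, 1, 2 → best response a1.
Player B against a1: payoffs 4, 3, 0, 8 → best response R.
Player B against a2: payoffs 3, 8, 0, 1 → best response CL.
Player B against a3: payoffs 5, 9, 4, 1 → best response CL.
Player B against a4: payoffs 1, 8, 5, 6 → best response CL.
Mutual best responses: (a1, R); (a2, CL).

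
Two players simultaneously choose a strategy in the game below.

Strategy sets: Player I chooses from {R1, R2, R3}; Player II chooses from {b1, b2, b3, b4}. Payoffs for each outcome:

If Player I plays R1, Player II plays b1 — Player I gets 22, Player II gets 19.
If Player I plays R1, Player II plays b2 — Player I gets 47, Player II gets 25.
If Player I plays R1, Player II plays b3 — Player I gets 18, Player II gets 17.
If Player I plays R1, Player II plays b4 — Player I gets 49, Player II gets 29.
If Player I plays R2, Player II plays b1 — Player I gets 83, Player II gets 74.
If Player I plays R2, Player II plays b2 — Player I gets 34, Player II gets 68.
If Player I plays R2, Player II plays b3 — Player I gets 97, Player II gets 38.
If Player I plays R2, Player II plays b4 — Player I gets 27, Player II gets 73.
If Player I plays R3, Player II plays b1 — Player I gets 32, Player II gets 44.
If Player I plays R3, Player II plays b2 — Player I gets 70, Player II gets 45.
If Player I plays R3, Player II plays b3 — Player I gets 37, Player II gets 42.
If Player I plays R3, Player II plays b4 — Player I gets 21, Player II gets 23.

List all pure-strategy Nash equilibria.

For each player, find the best response to each opponent profile; mutual best responses are the pure NE.
Player I against b1: payoffs 22, 83, 32 → best response R2.
Player I against b2: payoffs 47, 34, 70 → best response R3.
Player I against b3: payoffs 18, 97, 37 → best response R2.
Player I against b4: payoffs 49, 27, 21 → best response R1.
Player II against R1: payoffs 19, 25, 17, 29 → best response b4.
Player II against R2: payoffs 74, 68, 38, 73 → best response b1.
Player II against R3: payoffs 44, 45, 42, 23 → best response b2.
Mutual best responses: (R1, b4); (R2, b1); (R3, b2).

Pure-strategy Nash equilibria: (R1, b4), (R2, b1), (R3, b2)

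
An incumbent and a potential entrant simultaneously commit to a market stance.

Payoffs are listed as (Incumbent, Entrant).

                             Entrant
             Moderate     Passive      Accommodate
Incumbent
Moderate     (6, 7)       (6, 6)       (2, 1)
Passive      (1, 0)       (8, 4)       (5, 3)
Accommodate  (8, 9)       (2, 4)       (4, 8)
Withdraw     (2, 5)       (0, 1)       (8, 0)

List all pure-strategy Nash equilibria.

Incumbent against Moderate: payoffs 6, 1, 8, 2 → best response Accommodate.
Incumbent against Passive: payoffs 6, 8, 2, 0 → best response Passive.
Incumbent against Accommodate: payoffs 2, 5, 4, 8 → best response Withdraw.
Entrant against Moderate: payoffs 7, 6, 1 → best response Moderate.
Entrant against Passive: payoffs 0, 4, 3 → best response Passive.
Entrant against Accommodate: payoffs 9, 4, 8 → best response Moderate.
Entrant against Withdraw: payoffs 5, 1, 0 → best response Moderate.
Mutual best responses: (Passive, Passive); (Accommodate, Moderate).

(Passive, Passive); (Accommodate, Moderate)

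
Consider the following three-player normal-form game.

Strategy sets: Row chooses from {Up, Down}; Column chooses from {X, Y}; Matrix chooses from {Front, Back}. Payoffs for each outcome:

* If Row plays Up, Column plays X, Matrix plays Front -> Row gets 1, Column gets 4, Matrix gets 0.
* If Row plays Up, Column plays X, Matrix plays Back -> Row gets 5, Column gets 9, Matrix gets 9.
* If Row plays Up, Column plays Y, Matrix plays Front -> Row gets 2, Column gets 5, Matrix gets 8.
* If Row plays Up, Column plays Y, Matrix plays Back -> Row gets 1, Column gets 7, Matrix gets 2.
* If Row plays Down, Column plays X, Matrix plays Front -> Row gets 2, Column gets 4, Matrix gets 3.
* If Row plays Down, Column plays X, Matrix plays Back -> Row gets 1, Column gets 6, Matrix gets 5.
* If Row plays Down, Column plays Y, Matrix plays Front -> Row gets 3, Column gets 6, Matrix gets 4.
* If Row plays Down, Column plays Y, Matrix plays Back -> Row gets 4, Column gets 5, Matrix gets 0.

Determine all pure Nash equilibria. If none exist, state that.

(Up, X, Front): Row can switch to Down (1 → 2). Not NE.
(Up, X, Back): Row gets 5, best alternative 1; Column gets 9, best alternative 7; Matrix gets 9, best alternative 0. No profitable deviation — NE.
(Up, Y, Front): Row can switch to Down (2 → 3). Not NE.
(Up, Y, Back): Row can switch to Down (1 → 4). Not NE.
(Down, X, Front): Column can switch to Y (4 → 6). Not NE.
(Down, X, Back): Row can switch to Up (1 → 5). Not NE.
(Down, Y, Front): Row gets 3, best alternative 2; Column gets 6, best alternative 4; Matrix gets 4, best alternative 0. No profitable deviation — NE.
(Down, Y, Back): Column can switch to X (5 → 6). Not NE.

Pure-strategy Nash equilibria: (Up, X, Back), (Down, Y, Front)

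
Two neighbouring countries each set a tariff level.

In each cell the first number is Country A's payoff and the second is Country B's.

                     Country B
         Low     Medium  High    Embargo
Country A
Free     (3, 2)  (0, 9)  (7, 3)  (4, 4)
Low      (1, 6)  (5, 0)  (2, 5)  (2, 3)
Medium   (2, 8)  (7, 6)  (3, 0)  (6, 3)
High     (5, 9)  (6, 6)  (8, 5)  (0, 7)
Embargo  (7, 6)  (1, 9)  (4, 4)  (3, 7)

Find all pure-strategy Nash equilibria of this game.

Country A against Low: payoffs 3, 1, 2, 5, 7 → best response Embargo.
Country A against Medium: payoffs 0, 5, 7, 6, 1 → best response Medium.
Country A against High: payoffs 7, 2, 3, 8, 4 → best response High.
Country A against Embargo: payoffs 4, 2, 6, 0, 3 → best response Medium.
Country B against Free: payoffs 2, 9, 3, 4 → best response Medium.
Country B against Low: payoffs 6, 0, 5, 3 → best response Low.
Country B against Medium: payoffs 8, 6, 0, 3 → best response Low.
Country B against High: payoffs 9, 6, 5, 7 → best response Low.
Country B against Embargo: payoffs 6, 9, 4, 7 → best response Medium.
No profile is a mutual best response for all players.

none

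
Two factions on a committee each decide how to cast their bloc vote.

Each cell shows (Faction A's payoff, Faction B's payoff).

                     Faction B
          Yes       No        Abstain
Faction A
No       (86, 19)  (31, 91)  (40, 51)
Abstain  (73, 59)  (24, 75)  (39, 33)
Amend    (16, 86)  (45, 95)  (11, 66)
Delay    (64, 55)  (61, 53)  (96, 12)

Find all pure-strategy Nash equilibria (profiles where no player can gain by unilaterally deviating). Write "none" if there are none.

Faction A against Yes: payoffs 86, 73, 16, 64 → best response No.
Faction A against No: payoffs 31, 24, 45, 61 → best response Delay.
Faction A against Abstain: payoffs 40, 39, 11, 96 → best response Delay.
Faction B against No: payoffs 19, 91, 51 → best response No.
Faction B against Abstain: payoffs 59, 75, 33 → best response No.
Faction B against Amend: payoffs 86, 95, 66 → best response No.
Faction B against Delay: payoffs 55, 53, 12 → best response Yes.
No profile is a mutual best response for all players.

none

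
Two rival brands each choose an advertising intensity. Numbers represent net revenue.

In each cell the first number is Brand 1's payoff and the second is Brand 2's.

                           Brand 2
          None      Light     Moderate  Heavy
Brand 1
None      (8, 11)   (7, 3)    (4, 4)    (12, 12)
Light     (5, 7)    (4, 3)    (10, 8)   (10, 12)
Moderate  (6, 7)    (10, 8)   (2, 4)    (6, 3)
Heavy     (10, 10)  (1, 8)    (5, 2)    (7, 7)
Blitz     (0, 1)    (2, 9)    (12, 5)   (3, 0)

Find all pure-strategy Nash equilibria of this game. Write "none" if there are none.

Mark each player's best response to every combination of opponents' strategies; a profile where every player is best-responding is a pure Nash equilibrium.
Brand 1 against None: payoffs 8, 5, 6, 10, 0 → best response Heavy.
Brand 1 against Light: payoffs 7, 4, 10, 1, 2 → best response Moderate.
Brand 1 against Moderate: payoffs 4, 10, 2, 5, 12 → best response Blitz.
Brand 1 against Heavy: payoffs 12, 10, 6, 7, 3 → best response None.
Brand 2 against None: payoffs 11, 3, 4, 12 → best response Heavy.
Brand 2 against Light: payoffs 7, 3, 8, 12 → best response Heavy.
Brand 2 against Moderate: payoffs 7, 8, 4, 3 → best response Light.
Brand 2 against Heavy: payoffs 10, 8, 2, 7 → best response None.
Brand 2 against Blitz: payoffs 1, 9, 5, 0 → best response Light.
Mutual best responses: (None, Heavy); (Moderate, Light); (Heavy, None).

Pure-strategy Nash equilibria: (None, Heavy); (Moderate, Light); (Heavy, None)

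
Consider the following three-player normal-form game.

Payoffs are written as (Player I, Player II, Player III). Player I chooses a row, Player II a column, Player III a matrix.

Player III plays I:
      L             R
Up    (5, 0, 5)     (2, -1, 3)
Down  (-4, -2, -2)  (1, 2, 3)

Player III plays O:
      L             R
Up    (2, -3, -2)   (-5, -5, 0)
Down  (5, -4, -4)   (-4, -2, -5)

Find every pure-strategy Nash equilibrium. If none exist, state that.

For each strategy profile, look for a profitable unilateral deviation.
(Up, L, I): Player I gets 5, best alternative -4; Player II gets 0, best alternative -1; Player III gets 5, best alternative -2. No profitable deviation — NE.
(Up, L, O): Player I can switch to Down (2 → 5). Not NE.
(Up, R, I): Player II can switch to L (-1 → 0). Not NE.
(Up, R, O): Player I can switch to Down (-5 → -4). Not NE.
(Down, L, I): Player I can switch to Up (-4 → 5). Not NE.
(Down, L, O): Player II can switch to R (-4 → -2). Not NE.
(Down, R, I): Player I can switch to Up (1 → 2). Not NE.
(Down, R, O): Player III can switch to I (-5 → 3). Not NE.

Pure NE: (Up, L, I)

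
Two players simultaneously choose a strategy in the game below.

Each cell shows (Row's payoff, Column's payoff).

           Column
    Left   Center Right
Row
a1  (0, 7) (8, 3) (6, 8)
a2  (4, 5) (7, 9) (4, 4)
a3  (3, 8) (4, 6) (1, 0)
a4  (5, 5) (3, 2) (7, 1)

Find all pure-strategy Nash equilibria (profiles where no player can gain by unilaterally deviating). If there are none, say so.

The unique pure-strategy Nash equilibrium is (a4, Left).

For each player, find the best response to each opponent profile; mutual best responses are the pure NE.
Row against Left: payoffs 0, 4, 3, 5 → best response a4.
Row against Center: payoffs 8, 7, 4, 3 → best response a1.
Row against Right: payoffs 6, 4, 1, 7 → best response a4.
Column against a1: payoffs 7, 3, 8 → best response Right.
Column against a2: payoffs 5, 9, 4 → best response Center.
Column against a3: payoffs 8, 6, 0 → best response Left.
Column against a4: payoffs 5, 2, 1 → best response Left.
Mutual best responses: (a4, Left).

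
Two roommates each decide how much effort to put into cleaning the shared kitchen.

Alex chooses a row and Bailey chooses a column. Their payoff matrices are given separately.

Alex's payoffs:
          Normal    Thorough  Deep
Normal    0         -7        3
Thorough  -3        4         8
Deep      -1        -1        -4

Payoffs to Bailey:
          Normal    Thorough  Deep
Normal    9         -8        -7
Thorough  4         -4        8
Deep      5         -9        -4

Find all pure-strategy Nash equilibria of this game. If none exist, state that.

The pure Nash equilibria are (Normal, Normal) and (Thorough, Deep).

For each strategy profile, look for a profitable unilateral deviation.
(Normal, Normal): Alex gets 0, best alternative -1; Bailey gets 9, best alternative -7. No profitable deviation — NE.
(Normal, Thorough): Alex can switch to Thorough (-7 → 4). Not NE.
(Normal, Deep): Alex can switch to Thorough (3 → 8). Not NE.
(Thorough, Normal): Alex can switch to Normal (-3 → 0). Not NE.
(Thorough, Thorough): Bailey can switch to Normal (-4 → 4). Not NE.
(Thorough, Deep): Alex gets 8, best alternative 3; Bailey gets 8, best alternative 4. No profitable deviation — NE.
(Deep, Normal): Alex can switch to Normal (-1 → 0). Not NE.
(Deep, Thorough): Alex can switch to Thorough (-1 → 4). Not NE.
(Deep, Deep): Alex can switch to Normal (-4 → 3). Not NE.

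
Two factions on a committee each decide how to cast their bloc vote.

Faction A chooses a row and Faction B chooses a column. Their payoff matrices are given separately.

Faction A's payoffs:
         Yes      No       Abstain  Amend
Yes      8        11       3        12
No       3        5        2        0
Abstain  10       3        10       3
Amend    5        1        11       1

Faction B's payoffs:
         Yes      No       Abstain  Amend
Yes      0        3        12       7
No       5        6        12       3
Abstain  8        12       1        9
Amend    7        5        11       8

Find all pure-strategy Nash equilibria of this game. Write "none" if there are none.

(Amend, Abstain)

Mark each player's best response to every combination of opponents' strategies; a profile where every player is best-responding is a pure Nash equilibrium.
Faction A against Yes: payoffs 8, 3, 10, 5 → best response Abstain.
Faction A against No: payoffs 11, 5, 3, 1 → best response Yes.
Faction A against Abstain: payoffs 3, 2, 10, 11 → best response Amend.
Faction A against Amend: payoffs 12, 0, 3, 1 → best response Yes.
Faction B against Yes: payoffs 0, 3, 12, 7 → best response Abstain.
Faction B against No: payoffs 5, 6, 12, 3 → best response Abstain.
Faction B against Abstain: payoffs 8, 12, 1, 9 → best response No.
Faction B against Amend: payoffs 7, 5, 11, 8 → best response Abstain.
Mutual best responses: (Amend, Abstain).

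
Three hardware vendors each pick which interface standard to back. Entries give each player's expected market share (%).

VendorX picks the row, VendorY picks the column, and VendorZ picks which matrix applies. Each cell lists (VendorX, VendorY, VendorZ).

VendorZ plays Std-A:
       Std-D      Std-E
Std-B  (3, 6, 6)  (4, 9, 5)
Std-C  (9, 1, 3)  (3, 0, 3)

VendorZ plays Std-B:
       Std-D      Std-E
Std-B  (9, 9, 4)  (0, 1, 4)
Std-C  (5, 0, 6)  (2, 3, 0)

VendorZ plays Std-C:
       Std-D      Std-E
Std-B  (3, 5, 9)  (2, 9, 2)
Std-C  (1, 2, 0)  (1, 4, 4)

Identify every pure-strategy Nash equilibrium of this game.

Mark each player's best response to every combination of opponents' strategies; a profile where every player is best-responding is a pure Nash equilibrium.
VendorX against (Std-D, Std-A): payoffs 3, 9 → best response Std-C.
VendorX against (Std-D, Std-B): payoffs 9, 5 → best response Std-B.
VendorX against (Std-D, Std-C): payoffs 3, 1 → best response Std-B.
VendorX against (Std-E, Std-A): payoffs 4, 3 → best response Std-B.
VendorX against (Std-E, Std-B): payoffs 0, 2 → best response Std-C.
VendorX against (Std-E, Std-C): payoffs 2, 1 → best response Std-B.
VendorY against (Std-B, Std-A): payoffs 6, 9 → best response Std-E.
VendorY against (Std-B, Std-B): payoffs 9, 1 → best response Std-D.
VendorY against (Std-B, Std-C): payoffs 5, 9 → best response Std-E.
VendorY against (Std-C, Std-A): payoffs 1, 0 → best response Std-D.
VendorY against (Std-C, Std-B): payoffs 0, 3 → best response Std-E.
VendorY against (Std-C, Std-C): payoffs 2, 4 → best response Std-E.
VendorZ against (Std-B, Std-D): payoffs 6, 4, 9 → best response Std-C.
VendorZ against (Std-B, Std-E): payoffs 5, 4, 2 → best response Std-A.
VendorZ against (Std-C, Std-D): payoffs 3, 6, 0 → best response Std-B.
VendorZ against (Std-C, Std-E): payoffs 3, 0, 4 → best response Std-C.
Mutual best responses: (Std-B, Std-E, Std-A).

(Std-B, Std-E, Std-A)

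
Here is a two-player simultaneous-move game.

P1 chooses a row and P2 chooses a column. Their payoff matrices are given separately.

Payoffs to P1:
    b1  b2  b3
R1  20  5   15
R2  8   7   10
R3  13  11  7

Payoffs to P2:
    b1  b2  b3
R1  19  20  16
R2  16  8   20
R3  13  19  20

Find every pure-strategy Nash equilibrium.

For each strategy profile, look for a profitable unilateral deviation.
(R1, b1): P2 can switch to b2 (19 → 20). Not NE.
(R1, b2): P1 can switch to R2 (5 → 7). Not NE.
(R1, b3): P2 can switch to b1 (16 → 19). Not NE.
(R2, b1): P1 can switch to R1 (8 → 20). Not NE.
(R2, b2): P1 can switch to R3 (7 → 11). Not NE.
(R2, b3): P1 can switch to R1 (10 → 15). Not NE.
(The remaining 3 profiles each have a profitable deviation by the same check.)

There is no pure-strategy Nash equilibrium.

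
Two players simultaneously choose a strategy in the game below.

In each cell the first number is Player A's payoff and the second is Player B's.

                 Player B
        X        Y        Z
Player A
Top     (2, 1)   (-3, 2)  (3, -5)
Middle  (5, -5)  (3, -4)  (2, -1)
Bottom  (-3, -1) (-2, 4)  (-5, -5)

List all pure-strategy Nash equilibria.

This game has no pure Nash equilibrium.

(Top, X): Player A can switch to Middle (2 → 5). Not NE.
(Top, Y): Player A can switch to Middle (-3 → 3). Not NE.
(Top, Z): Player B can switch to X (-5 → 1). Not NE.
(Middle, X): Player B can switch to Y (-5 → -4). Not NE.
(Middle, Y): Player B can switch to Z (-4 → -1). Not NE.
(Middle, Z): Player A can switch to Top (2 → 3). Not NE.
(The remaining 3 profiles each have a profitable deviation by the same check.)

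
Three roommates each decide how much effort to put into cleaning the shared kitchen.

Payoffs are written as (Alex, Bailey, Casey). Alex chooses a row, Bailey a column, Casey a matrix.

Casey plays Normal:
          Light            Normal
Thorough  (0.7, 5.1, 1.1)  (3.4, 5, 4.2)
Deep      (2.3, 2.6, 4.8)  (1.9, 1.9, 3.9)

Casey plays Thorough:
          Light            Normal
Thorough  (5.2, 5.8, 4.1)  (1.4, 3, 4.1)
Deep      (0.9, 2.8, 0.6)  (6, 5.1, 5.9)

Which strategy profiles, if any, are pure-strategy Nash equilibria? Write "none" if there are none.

Pure-strategy Nash equilibria: (Thorough, Light, Thorough), (Deep, Light, Normal), (Deep, Normal, Thorough)

(Thorough, Light, Normal): Alex can switch to Deep (0.7 → 2.3). Not NE.
(Thorough, Light, Thorough): Alex gets 5.2, best alternative 0.9; Bailey gets 5.8, best alternative 3; Casey gets 4.1, best alternative 1.1. No profitable deviation — NE.
(Thorough, Normal, Normal): Bailey can switch to Light (5 → 5.1). Not NE.
(Thorough, Normal, Thorough): Alex can switch to Deep (1.4 → 6). Not NE.
(Deep, Light, Normal): Alex gets 2.3, best alternative 0.7; Bailey gets 2.6, best alternative 1.9; Casey gets 4.8, best alternative 0.6. No profitable deviation — NE.
(Deep, Light, Thorough): Alex can switch to Thorough (0.9 → 5.2). Not NE.
(Deep, Normal, Normal): Alex can switch to Thorough (1.9 → 3.4). Not NE.
(Deep, Normal, Thorough): Alex gets 6, best alternative 1.4; Bailey gets 5.1, best alternative 2.8; Casey gets 5.9, best alternative 3.9. No profitable deviation — NE.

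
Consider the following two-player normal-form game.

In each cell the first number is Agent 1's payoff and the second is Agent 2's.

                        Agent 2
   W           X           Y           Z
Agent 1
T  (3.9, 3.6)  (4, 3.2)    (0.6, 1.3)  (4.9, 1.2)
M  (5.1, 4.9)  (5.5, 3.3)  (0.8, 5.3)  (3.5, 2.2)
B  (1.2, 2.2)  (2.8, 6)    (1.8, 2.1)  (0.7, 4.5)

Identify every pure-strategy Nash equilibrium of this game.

none

Mark each player's best response to every combination of opponents' strategies; a profile where every player is best-responding is a pure Nash equilibrium.
Agent 1 against W: payoffs 3.9, 5.1, 1.2 → best response M.
Agent 1 against X: payoffs 4, 5.5, 2.8 → best response M.
Agent 1 against Y: payoffs 0.6, 0.8, 1.8 → best response B.
Agent 1 against Z: payoffs 4.9, 3.5, 0.7 → best response T.
Agent 2 against T: payoffs 3.6, 3.2, 1.3, 1.2 → best response W.
Agent 2 against M: payoffs 4.9, 3.3, 5.3, 2.2 → best response Y.
Agent 2 against B: payoffs 2.2, 6, 2.1, 4.5 → best response X.
No profile is a mutual best response for all players.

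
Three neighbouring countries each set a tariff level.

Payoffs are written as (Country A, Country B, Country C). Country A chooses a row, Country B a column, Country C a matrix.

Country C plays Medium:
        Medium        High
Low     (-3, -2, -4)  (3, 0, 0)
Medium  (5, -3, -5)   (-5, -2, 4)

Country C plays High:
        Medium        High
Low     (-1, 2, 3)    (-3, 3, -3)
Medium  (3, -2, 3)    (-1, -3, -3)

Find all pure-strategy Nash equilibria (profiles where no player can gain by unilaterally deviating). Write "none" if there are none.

(Low, Medium, Medium): Country A can switch to Medium (-3 → 5). Not NE.
(Low, Medium, High): Country A can switch to Medium (-1 → 3). Not NE.
(Low, High, Medium): Country A gets 3, best alternative -5; Country B gets 0, best alternative -2; Country C gets 0, best alternative -3. No profitable deviation — NE.
(Low, High, High): Country A can switch to Medium (-3 → -1). Not NE.
(Medium, Medium, Medium): Country B can switch to High (-3 → -2). Not NE.
(Medium, Medium, High): Country A gets 3, best alternative -1; Country B gets -2, best alternative -3; Country C gets 3, best alternative -5. No profitable deviation — NE.
(Medium, High, Medium): Country A can switch to Low (-5 → 3). Not NE.
(Medium, High, High): Country B can switch to Medium (-3 → -2). Not NE.

The pure Nash equilibria are (Low, High, Medium); (Medium, Medium, High).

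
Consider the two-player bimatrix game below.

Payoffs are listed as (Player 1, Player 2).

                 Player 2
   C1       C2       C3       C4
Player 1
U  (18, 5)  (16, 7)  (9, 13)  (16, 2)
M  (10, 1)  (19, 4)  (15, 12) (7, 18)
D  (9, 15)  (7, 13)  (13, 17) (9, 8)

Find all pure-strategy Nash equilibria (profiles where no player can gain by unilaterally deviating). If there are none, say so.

This game has no pure Nash equilibrium.

Player 1 against C1: payoffs 18, 10, 9 → best response U.
Player 1 against C2: payoffs 16, 19, 7 → best response M.
Player 1 against C3: payoffs 9, 15, 13 → best response M.
Player 1 against C4: payoffs 16, 7, 9 → best response U.
Player 2 against U: payoffs 5, 7, 13, 2 → best response C3.
Player 2 against M: payoffs 1, 4, 12, 18 → best response C4.
Player 2 against D: payoffs 15, 13, 17, 8 → best response C3.
No profile is a mutual best response for all players.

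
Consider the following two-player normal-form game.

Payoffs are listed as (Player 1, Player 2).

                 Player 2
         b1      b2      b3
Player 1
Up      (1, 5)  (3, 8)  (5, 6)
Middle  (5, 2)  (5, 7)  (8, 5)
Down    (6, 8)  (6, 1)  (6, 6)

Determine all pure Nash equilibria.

The unique pure-strategy Nash equilibrium is (Down, b1).

(Up, b1): Player 1 can switch to Middle (1 → 5). Not NE.
(Up, b2): Player 1 can switch to Middle (3 → 5). Not NE.
(Up, b3): Player 1 can switch to Middle (5 → 8). Not NE.
(Middle, b1): Player 1 can switch to Down (5 → 6). Not NE.
(Middle, b2): Player 1 can switch to Down (5 → 6). Not NE.
(Middle, b3): Player 2 can switch to b2 (5 → 7). Not NE.
(Down, b1): Player 1 gets 6, best alternative 5; Player 2 gets 8, best alternative 6. No profitable deviation — NE.
(Down, b2): Player 2 can switch to b1 (1 → 8). Not NE.
(Down, b3): Player 1 can switch to Middle (6 → 8). Not NE.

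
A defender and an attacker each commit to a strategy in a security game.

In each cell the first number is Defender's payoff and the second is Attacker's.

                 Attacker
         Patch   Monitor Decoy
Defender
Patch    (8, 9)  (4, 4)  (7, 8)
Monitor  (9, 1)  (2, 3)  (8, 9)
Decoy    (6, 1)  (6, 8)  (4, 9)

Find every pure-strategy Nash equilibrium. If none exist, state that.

Pure NE: (Monitor, Decoy)

For each strategy profile, look for a profitable unilateral deviation.
(Patch, Patch): Defender can switch to Monitor (8 → 9). Not NE.
(Patch, Monitor): Defender can switch to Decoy (4 → 6). Not NE.
(Patch, Decoy): Defender can switch to Monitor (7 → 8). Not NE.
(Monitor, Patch): Attacker can switch to Monitor (1 → 3). Not NE.
(Monitor, Monitor): Defender can switch to Patch (2 → 4). Not NE.
(Monitor, Decoy): Defender gets 8, best alternative 7; Attacker gets 9, best alternative 3. No profitable deviation — NE.
(Decoy, Patch): Defender can switch to Patch (6 → 8). Not NE.
(The remaining 2 profiles each have a profitable deviation by the same check.)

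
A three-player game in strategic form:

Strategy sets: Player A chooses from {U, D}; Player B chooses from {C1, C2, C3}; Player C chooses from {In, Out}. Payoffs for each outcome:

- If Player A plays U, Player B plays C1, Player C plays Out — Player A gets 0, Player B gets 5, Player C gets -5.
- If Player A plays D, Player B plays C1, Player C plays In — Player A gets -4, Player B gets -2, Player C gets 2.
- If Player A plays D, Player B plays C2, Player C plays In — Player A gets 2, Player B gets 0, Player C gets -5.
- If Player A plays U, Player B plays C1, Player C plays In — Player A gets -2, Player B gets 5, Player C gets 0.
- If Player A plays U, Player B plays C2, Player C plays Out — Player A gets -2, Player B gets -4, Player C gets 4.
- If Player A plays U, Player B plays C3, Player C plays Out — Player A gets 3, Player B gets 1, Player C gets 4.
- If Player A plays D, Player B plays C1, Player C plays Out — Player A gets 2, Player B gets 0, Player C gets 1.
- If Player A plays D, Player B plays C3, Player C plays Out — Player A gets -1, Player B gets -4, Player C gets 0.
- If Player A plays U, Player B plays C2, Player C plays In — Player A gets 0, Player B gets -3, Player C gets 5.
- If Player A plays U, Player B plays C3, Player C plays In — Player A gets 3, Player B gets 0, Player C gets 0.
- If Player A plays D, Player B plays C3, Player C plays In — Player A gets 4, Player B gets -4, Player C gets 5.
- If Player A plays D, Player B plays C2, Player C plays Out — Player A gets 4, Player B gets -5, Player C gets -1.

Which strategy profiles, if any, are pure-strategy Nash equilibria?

The unique pure-strategy Nash equilibrium is (U, C1, In).

(U, C1, In): Player A gets -2, best alternative -4; Player B gets 5, best alternative 0; Player C gets 0, best alternative -5. No profitable deviation — NE.
(U, C1, Out): Player A can switch to D (0 → 2). Not NE.
(U, C2, In): Player A can switch to D (0 → 2). Not NE.
(U, C2, Out): Player A can switch to D (-2 → 4). Not NE.
(U, C3, In): Player A can switch to D (3 → 4). Not NE.
(U, C3, Out): Player B can switch to C1 (1 → 5). Not NE.
(D, C1, In): Player A can switch to U (-4 → -2). Not NE.
(D, C1, Out): Player C can switch to In (1 → 2). Not NE.
(D, C2, In): Player C can switch to Out (-5 → -1). Not NE.
(The remaining 3 profiles each have a profitable deviation by the same check.)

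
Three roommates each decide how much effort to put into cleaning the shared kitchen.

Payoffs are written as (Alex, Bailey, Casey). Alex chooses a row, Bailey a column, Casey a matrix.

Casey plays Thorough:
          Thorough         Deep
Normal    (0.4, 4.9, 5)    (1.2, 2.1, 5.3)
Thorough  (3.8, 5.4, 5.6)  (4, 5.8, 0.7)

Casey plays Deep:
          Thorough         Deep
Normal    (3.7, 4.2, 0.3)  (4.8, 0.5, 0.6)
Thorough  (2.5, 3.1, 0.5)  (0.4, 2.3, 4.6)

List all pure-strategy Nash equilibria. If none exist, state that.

(Normal, Thorough, Thorough): Alex can switch to Thorough (0.4 → 3.8). Not NE.
(Normal, Thorough, Deep): Casey can switch to Thorough (0.3 → 5). Not NE.
(Normal, Deep, Thorough): Alex can switch to Thorough (1.2 → 4). Not NE.
(Normal, Deep, Deep): Bailey can switch to Thorough (0.5 → 4.2). Not NE.
(Thorough, Thorough, Thorough): Bailey can switch to Deep (5.4 → 5.8). Not NE.
(Thorough, Thorough, Deep): Alex can switch to Normal (2.5 → 3.7). Not NE.
(Thorough, Deep, Thorough): Casey can switch to Deep (0.7 → 4.6). Not NE.
(Thorough, Deep, Deep): Alex can switch to Normal (0.4 → 4.8). Not NE.

There is no pure-strategy Nash equilibrium.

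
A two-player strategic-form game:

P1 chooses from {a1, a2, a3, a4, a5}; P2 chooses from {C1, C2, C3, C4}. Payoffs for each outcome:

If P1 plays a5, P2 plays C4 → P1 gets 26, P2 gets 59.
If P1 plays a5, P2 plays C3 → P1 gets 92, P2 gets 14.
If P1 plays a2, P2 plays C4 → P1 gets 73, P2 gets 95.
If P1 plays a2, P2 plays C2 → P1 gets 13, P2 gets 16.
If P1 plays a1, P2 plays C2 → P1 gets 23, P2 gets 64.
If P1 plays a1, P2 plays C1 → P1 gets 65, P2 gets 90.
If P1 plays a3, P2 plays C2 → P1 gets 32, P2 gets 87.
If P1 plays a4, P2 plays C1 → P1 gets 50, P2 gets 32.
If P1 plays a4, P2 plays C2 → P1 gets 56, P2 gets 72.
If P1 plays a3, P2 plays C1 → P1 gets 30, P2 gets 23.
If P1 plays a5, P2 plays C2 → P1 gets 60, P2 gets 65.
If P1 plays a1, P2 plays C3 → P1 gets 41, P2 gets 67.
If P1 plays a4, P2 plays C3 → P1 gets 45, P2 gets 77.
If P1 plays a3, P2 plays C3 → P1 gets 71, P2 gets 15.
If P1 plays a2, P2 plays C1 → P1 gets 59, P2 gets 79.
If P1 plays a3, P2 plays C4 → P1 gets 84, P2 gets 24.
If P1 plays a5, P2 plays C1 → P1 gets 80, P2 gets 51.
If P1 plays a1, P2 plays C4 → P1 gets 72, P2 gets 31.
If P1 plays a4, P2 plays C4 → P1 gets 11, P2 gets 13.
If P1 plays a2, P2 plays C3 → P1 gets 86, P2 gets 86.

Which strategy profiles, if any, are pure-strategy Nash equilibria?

The unique pure-strategy Nash equilibrium is (a5, C2).

Mark each player's best response to every combination of opponents' strategies; a profile where every player is best-responding is a pure Nash equilibrium.
P1 against C1: payoffs 65, 59, 30, 50, 80 → best response a5.
P1 against C2: payoffs 23, 13, 32, 56, 60 → best response a5.
P1 against C3: payoffs 41, 86, 71, 45, 92 → best response a5.
P1 against C4: payoffs 72, 73, 84, 11, 26 → best response a3.
P2 against a1: payoffs 90, 64, 67, 31 → best response C1.
P2 against a2: payoffs 79, 16, 86, 95 → best response C4.
P2 against a3: payoffs 23, 87, 15, 24 → best response C2.
P2 against a4: payoffs 32, 72, 77, 13 → best response C3.
P2 against a5: payoffs 51, 65, 14, 59 → best response C2.
Mutual best responses: (a5, C2).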